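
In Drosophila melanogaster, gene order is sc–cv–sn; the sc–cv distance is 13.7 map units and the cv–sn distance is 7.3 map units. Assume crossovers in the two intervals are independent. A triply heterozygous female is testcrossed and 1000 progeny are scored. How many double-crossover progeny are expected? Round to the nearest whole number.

Map distances give recombination frequencies of 0.137 and 0.073 for the two intervals.
With no interference, expected double-crossover frequency = 0.137 × 0.073 = 0.01000.
Expected number = 0.01000 × 1000 = 10.00 ≈ 10.

10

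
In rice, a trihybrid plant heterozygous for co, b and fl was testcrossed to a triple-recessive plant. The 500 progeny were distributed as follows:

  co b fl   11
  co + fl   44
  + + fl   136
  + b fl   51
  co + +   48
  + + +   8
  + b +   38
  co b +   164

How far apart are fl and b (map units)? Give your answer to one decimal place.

The two most frequent reciprocal classes, + + fl and co b +, are the parental types, so the F1 was + + fl / co b +.
The two rarest classes, + + + and co b fl, are the double crossovers. Comparing them with the parentals, only the fl allele has switched, so fl is the middle locus and the order is b – fl – co.
Crossovers in the b–fl interval produce the single-crossover classes + b fl and co + + (51 + 48 = 99) plus the double crossovers (19).
RF(b–fl) = (99 + 19) / 500 = 118/500 = 0.2360 → 23.6 map units.

23.6 map units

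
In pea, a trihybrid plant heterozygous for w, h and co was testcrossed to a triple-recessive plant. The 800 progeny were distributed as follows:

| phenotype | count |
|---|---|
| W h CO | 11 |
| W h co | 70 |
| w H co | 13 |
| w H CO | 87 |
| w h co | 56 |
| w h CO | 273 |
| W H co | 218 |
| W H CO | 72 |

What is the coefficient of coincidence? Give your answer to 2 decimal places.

The two most frequent reciprocal classes, w h CO and W H co, are the parental types, so the F1 was w h CO / W H co.
The two rarest classes, W h CO and w H co, are the double crossovers. Comparing them with the parentals, only the w allele has switched, so w is the middle locus and the order is co – w – h.
co–w: (128 + 24)/800 = 0.1900; w–h: (157 + 24)/800 = 0.2263.
Expected DCO frequency = 0.1900 × 0.2263 ≈ 0.04300; observed = 24/800 ≈ 0.03000.
Coefficient of coincidence = 0.03000/0.04300 ≈ 0.70.

0.70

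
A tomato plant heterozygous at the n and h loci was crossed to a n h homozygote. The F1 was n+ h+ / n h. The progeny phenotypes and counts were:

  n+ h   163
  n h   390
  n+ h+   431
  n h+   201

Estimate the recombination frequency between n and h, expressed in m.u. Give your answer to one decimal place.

30.7 m.u.

The recombinant classes are n+ h and n h+: 163 + 201 = 364.
Recombination frequency = 364/1185 = 0.3072 ≈ 30.7%, i.e. 30.7 m.u.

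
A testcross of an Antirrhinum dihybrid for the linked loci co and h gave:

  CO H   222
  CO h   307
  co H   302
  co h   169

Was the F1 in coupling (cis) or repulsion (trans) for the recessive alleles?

The two most frequent classes are CO h (307) and co H (302); these are the parental (non-recombinant) types.
So the F1 carried CO h on one chromosome and co H on the other — the recessive alleles are on opposite chromosomes (trans / repulsion).

trans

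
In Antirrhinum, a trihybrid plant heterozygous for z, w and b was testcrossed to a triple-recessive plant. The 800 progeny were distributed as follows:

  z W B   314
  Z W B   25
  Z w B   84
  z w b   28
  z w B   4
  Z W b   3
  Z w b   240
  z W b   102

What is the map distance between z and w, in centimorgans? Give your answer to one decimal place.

7.5 centimorgans

The two most frequent reciprocal classes, Z w b and z W B, are the parental types, so the F1 was Z w b / z W B.
The two rarest classes, Z W b and z w B, are the double crossovers. Comparing them with the parentals, only the w allele has switched, so w is the middle locus and the order is z – w – b.
Crossovers in the z–w interval produce the single-crossover classes z w b and Z W B (28 + 25 = 53) plus the double crossovers (7).
RF(z–w) = (53 + 7) / 800 = 60/800 = 0.0750 → 7.5 centimorgans.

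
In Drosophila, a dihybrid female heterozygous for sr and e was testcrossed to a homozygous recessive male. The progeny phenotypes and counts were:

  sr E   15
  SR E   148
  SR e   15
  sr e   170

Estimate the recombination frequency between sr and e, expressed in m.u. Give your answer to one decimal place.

8.6 m.u.

The two most frequent classes, SR E (148) and sr e (170), are the parental types, so the F1 was SR E / sr e.
The recombinant classes are SR e and sr E: 15 + 15 = 30.
Recombination frequency = 30/348 = 0.0862 ≈ 8.6%, i.e. 8.6 m.u.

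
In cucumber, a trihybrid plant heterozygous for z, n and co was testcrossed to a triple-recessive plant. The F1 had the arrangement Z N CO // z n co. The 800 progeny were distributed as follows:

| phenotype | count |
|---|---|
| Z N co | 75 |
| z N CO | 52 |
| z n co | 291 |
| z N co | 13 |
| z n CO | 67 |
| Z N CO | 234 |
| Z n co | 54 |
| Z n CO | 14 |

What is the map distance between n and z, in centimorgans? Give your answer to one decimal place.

The two rarest classes, Z n CO and z N co, are the double crossovers. Comparing them with the parentals, only the n allele has switched, so n is the middle locus and the order is co – n – z.
Crossovers in the n–z interval produce the single-crossover classes z N CO and Z n co (52 + 54 = 106) plus the double crossovers (27).
RF(n–z) = (106 + 27) / 800 = 133/800 = 0.1663 → 16.6 centimorgans.

16.6 centimorgans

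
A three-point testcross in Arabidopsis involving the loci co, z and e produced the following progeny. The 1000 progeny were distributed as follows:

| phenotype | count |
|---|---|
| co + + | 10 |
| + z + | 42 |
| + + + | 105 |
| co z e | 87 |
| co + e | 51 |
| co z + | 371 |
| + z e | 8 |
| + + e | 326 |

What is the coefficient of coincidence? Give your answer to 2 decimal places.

0.77

The two most frequent reciprocal classes, + + e and co z +, are the parental types, so the F1 was + + e / co z +.
The two rarest classes, + z e and co + +, are the double crossovers. Comparing them with the parentals, only the z allele has switched, so z is the middle locus and the order is e – z – co.
e–z: (192 + 18)/1000 = 0.2100; z–co: (93 + 18)/1000 = 0.1110.
Expected DCO frequency = 0.2100 × 0.1110 ≈ 0.02331; observed = 18/1000 ≈ 0.01800.
Coefficient of coincidence = 0.01800/0.02331 ≈ 0.77.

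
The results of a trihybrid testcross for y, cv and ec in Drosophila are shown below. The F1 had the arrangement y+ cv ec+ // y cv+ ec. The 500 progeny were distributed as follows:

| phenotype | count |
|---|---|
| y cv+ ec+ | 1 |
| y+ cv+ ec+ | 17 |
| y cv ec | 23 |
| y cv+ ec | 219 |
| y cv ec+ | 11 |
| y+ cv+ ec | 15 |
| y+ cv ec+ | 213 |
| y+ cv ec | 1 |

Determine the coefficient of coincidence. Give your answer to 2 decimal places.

0.85

The two rarest classes, y+ cv ec and y cv+ ec+, are the double crossovers. Comparing them with the parentals, only the ec allele has switched, so ec is the middle locus and the order is cv – ec – y.
cv–ec: (40 + 2)/500 = 0.0840; ec–y: (26 + 2)/500 = 0.0560.
Expected DCO frequency = 0.0840 × 0.0560 ≈ 0.00470; observed = 2/500 ≈ 0.00400.
Coefficient of coincidence = 0.00400/0.00470 ≈ 0.85.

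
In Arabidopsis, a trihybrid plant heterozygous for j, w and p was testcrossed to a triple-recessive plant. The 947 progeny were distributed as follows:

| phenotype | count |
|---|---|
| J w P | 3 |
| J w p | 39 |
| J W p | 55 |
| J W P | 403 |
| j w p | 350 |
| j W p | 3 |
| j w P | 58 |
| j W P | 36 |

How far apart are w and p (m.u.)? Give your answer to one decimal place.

12.6 m.u.

The two most frequent reciprocal classes, J W P and j w p, are the parental types, so the F1 was J W P / j w p.
The two rarest classes, J w P and j W p, are the double crossovers. Comparing them with the parentals, only the w allele has switched, so w is the middle locus and the order is j – w – p.
Crossovers in the w–p interval produce the single-crossover classes J W p and j w P (55 + 58 = 113) plus the double crossovers (6).
RF(w–p) = (113 + 6) / 947 = 119/947 = 0.1257 → 12.6 m.u.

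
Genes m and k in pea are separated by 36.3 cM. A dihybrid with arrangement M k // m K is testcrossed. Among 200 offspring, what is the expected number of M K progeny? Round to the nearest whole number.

36

A map distance of 36.3 cM corresponds to a recombination frequency of 0.363.
The F1 is M k / m K, so M K is a recombinant gamete class with expected frequency r/2 = 0.363/2 = 0.1815.
Expected number = 0.1815 × 200 = 36.30 ≈ 36.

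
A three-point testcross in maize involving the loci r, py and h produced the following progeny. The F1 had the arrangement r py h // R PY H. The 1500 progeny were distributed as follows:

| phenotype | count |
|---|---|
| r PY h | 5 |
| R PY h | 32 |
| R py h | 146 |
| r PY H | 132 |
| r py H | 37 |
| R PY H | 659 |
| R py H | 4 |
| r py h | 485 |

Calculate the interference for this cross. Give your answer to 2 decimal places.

The two rarest classes, r PY h and R py H, are the double crossovers. Comparing them with the parentals, only the py allele has switched, so py is the middle locus and the order is r – py – h.
r–py: (278 + 9)/1500 = 0.1913; py–h: (69 + 9)/1500 = 0.0520.
Expected DCO frequency = 0.1913 × 0.0520 ≈ 0.00995; observed = 9/1500 ≈ 0.00600.
Coefficient of coincidence = 0.00600/0.00995 ≈ 0.60; interference = 1 − 0.60 = 0.40.

0.40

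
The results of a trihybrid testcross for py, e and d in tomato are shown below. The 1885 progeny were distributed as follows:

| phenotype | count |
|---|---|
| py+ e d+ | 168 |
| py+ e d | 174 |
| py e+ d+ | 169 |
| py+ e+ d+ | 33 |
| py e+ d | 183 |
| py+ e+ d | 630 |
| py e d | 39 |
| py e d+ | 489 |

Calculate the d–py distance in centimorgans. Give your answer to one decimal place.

The two most frequent reciprocal classes, py e d+ and py+ e+ d, are the parental types, so the F1 was py e d+ / py+ e+ d.
The two rarest classes, py e d and py+ e+ d+, are the double crossovers. Comparing them with the parentals, only the d allele has switched, so d is the middle locus and the order is py – d – e.
Crossovers in the py–d interval produce the single-crossover classes py+ e d+ and py e+ d (168 + 183 = 351) plus the double crossovers (72).
RF(py–d) = (351 + 72) / 1885 = 423/1885 = 0.2244 → 22.4 centimorgans.

22.4 centimorgans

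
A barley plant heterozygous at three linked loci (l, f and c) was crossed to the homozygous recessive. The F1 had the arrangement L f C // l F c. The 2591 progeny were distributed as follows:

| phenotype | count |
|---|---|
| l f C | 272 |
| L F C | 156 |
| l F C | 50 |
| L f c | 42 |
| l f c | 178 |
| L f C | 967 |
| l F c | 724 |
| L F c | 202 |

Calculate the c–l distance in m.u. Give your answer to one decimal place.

21.8 m.u.

The two rarest classes, L f c and l F C, are the double crossovers. Comparing them with the parentals, only the c allele has switched, so c is the middle locus and the order is l – c – f.
Crossovers in the l–c interval produce the single-crossover classes l f C and L F c (272 + 202 = 474) plus the double crossovers (92).
RF(l–c) = (474 + 92) / 2591 = 566/2591 = 0.2184 → 21.8 m.u.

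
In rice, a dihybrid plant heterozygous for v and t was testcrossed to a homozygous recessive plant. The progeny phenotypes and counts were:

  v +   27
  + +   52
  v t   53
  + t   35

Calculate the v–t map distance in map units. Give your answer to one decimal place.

37.1 map units

The two most frequent classes, + + (52) and v t (53), are the parental types, so the F1 was + + / v t.
The recombinant classes are + t and v +: 35 + 27 = 62.
Recombination frequency = 62/167 = 0.3713 ≈ 37.1%, i.e. 37.1 map units.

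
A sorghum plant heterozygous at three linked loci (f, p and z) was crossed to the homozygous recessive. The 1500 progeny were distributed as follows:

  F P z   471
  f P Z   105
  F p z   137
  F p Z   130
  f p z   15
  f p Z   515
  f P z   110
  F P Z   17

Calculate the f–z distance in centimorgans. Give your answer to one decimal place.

18.1 centimorgans

The two most frequent reciprocal classes, f p Z and F P z, are the parental types, so the F1 was f p Z / F P z.
The two rarest classes, f p z and F P Z, are the double crossovers. Comparing them with the parentals, only the z allele has switched, so z is the middle locus and the order is f – z – p.
Crossovers in the f–z interval produce the single-crossover classes F p Z and f P z (130 + 110 = 240) plus the double crossovers (32).
RF(f–z) = (240 + 32) / 1500 = 272/1500 = 0.1813 → 18.1 centimorgans.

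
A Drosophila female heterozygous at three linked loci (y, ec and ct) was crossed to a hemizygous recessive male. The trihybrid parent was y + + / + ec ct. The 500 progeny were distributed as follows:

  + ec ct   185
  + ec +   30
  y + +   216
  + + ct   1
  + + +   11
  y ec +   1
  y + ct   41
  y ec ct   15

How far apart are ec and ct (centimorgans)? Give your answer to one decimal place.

The two rarest classes, y ec + and + + ct, are the double crossovers. Comparing them with the parentals, only the ec allele has switched, so ec is the middle locus and the order is y – ec – ct.
Crossovers in the ec–ct interval produce the single-crossover classes y + ct and + ec + (41 + 30 = 71) plus the double crossovers (2).
RF(ec–ct) = (71 + 2) / 500 = 73/500 = 0.1460 → 14.6 centimorgans.

14.6 centimorgans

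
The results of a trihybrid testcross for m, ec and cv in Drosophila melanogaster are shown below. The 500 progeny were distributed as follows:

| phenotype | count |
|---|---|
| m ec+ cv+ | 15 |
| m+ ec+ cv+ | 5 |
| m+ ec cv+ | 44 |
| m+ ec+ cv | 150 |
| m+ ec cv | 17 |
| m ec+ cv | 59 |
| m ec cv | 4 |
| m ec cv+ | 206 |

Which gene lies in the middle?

The two most frequent reciprocal classes, m+ ec+ cv and m ec cv+, are the parental types, so the F1 was m+ ec+ cv / m ec cv+.
The two rarest classes, m+ ec+ cv+ and m ec cv, are the double crossovers. Comparing them with the parentals, only the cv allele has switched, so cv is the middle locus and the order is ec – cv – m.

cv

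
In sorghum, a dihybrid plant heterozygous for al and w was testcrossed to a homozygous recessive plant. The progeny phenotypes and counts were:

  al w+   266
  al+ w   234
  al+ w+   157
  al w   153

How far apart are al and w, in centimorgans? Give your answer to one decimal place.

The two most frequent classes, al+ w (234) and al w+ (266), are the parental types, so the F1 was al+ w / al w+.
The recombinant classes are al+ w+ and al w: 157 + 153 = 310.
Recombination frequency = 310/810 = 0.3827 ≈ 38.3%, i.e. 38.3 centimorgans.

38.3 centimorgans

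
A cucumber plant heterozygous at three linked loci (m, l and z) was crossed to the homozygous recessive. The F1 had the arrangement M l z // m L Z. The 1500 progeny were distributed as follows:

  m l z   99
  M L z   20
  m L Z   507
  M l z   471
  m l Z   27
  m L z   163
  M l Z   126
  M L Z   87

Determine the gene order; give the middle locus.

The two rarest classes, M L z and m l Z, are the double crossovers. Comparing them with the parentals, only the l allele has switched, so l is the middle locus and the order is z – l – m.

l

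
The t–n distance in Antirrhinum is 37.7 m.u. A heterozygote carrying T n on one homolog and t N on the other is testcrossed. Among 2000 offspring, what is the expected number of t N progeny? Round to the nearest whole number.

623

A map distance of 37.7 m.u. corresponds to a recombination frequency of 0.377.
The F1 is T n / t N, so t N is a parental gamete class with expected frequency (1 − r)/2 = 0.623/2 = 0.3115.
Expected number = 0.3115 × 2000 = 623.00 ≈ 623.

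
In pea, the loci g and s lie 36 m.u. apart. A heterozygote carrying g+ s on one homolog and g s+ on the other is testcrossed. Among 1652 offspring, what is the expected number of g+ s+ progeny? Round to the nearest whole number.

A map distance of 36 m.u. corresponds to a recombination frequency of 0.360.
The F1 is g+ s / g s+, so g+ s+ is a recombinant gamete class with expected frequency r/2 = 0.360/2 = 0.1800.
Expected number = 0.1800 × 1652 = 297.36 ≈ 297.

297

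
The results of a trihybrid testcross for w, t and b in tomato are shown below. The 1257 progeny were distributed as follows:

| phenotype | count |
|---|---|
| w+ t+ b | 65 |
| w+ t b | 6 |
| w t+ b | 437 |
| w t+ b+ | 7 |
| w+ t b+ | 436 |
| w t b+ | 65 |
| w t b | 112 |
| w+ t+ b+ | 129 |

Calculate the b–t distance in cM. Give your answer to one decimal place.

20.2 cM

The two most frequent reciprocal classes, w t+ b and w+ t b+, are the parental types, so the F1 was w t+ b / w+ t b+.
The two rarest classes, w t+ b+ and w+ t b, are the double crossovers. Comparing them with the parentals, only the b allele has switched, so b is the middle locus and the order is t – b – w.
Crossovers in the t–b interval produce the single-crossover classes w t b and w+ t+ b+ (112 + 129 = 241) plus the double crossovers (13).
RF(t–b) = (241 + 13) / 1257 = 254/1257 = 0.2021 → 20.2 cM.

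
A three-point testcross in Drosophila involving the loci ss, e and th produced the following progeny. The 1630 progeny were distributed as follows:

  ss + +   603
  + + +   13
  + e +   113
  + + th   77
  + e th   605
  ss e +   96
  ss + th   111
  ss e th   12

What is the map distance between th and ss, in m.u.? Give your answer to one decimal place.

The two most frequent reciprocal classes, ss + + and + e th, are the parental types, so the F1 was ss + + / + e th.
The two rarest classes, + + + and ss e th, are the double crossovers. Comparing them with the parentals, only the ss allele has switched, so ss is the middle locus and the order is e – ss – th.
Crossovers in the ss–th interval produce the single-crossover classes ss + th and + e + (111 + 113 = 224) plus the double crossovers (25).
RF(ss–th) = (224 + 25) / 1630 = 249/1630 = 0.1528 → 15.3 m.u.

15.3 m.u.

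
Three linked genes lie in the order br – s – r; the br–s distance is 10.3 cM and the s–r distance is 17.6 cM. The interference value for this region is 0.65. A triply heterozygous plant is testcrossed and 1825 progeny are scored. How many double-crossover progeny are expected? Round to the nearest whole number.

12

Map distances give recombination frequencies of 0.103 and 0.176 for the two intervals.
With interference 0.65 (so coincidence = 0.35), expected double-crossover frequency = 0.103 × 0.176 × 0.35 = 0.00634.
Expected number = 0.00634 × 1825 = 11.58 ≈ 12.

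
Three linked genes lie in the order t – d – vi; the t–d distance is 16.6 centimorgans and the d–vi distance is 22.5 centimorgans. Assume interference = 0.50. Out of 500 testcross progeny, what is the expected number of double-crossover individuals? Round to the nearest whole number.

9

Map distances give recombination frequencies of 0.166 and 0.225 for the two intervals.
With interference 0.50 (so coincidence = 0.50), expected double-crossover frequency = 0.166 × 0.225 × 0.50 = 0.01868.
Expected number = 0.01868 × 500 = 9.34 ≈ 9.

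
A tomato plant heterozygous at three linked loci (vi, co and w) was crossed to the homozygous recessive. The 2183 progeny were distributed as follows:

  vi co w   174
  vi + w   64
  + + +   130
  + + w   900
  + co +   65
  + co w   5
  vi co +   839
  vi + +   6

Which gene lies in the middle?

co

The two most frequent reciprocal classes, vi co + and + + w, are the parental types, so the F1 was vi co + / + + w.
The two rarest classes, vi + + and + co w, are the double crossovers. Comparing them with the parentals, only the co allele has switched, so co is the middle locus and the order is w – co – vi.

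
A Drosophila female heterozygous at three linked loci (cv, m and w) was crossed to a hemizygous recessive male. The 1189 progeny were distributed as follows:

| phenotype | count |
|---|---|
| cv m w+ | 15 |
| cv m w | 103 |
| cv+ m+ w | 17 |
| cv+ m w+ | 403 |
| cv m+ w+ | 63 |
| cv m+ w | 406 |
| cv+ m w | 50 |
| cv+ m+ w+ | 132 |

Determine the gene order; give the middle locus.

The two most frequent reciprocal classes, cv+ m w+ and cv m+ w, are the parental types, so the F1 was cv+ m w+ / cv m+ w.
The two rarest classes, cv m w+ and cv+ m+ w, are the double crossovers. Comparing them with the parentals, only the cv allele has switched, so cv is the middle locus and the order is m – cv – w.

cv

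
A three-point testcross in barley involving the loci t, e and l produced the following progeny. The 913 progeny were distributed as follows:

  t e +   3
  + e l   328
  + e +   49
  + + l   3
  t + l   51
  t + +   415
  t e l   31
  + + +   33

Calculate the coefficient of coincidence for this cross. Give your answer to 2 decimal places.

0.74

The two most frequent reciprocal classes, t + + and + e l, are the parental types, so the F1 was t + + / + e l.
The two rarest classes, t e + and + + l, are the double crossovers. Comparing them with the parentals, only the e allele has switched, so e is the middle locus and the order is t – e – l.
t–e: (64 + 6)/913 = 0.0767; e–l: (100 + 6)/913 = 0.1161.
Expected DCO frequency = 0.0767 × 0.1161 ≈ 0.00890; observed = 6/913 ≈ 0.00657.
Coefficient of coincidence = 0.00657/0.00890 ≈ 0.74.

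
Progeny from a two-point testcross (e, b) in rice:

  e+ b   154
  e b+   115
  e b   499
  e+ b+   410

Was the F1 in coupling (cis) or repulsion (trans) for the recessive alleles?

cis

The two most frequent classes are e+ b+ (410) and e b (499); these are the parental (non-recombinant) types.
So the F1 carried e+ b+ on one chromosome and e b on the other — the recessive alleles are on the same chromosome (cis / coupling).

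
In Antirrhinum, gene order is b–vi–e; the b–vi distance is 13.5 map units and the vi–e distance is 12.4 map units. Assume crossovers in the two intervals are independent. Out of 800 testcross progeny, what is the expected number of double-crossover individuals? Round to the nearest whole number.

13

Map distances give recombination frequencies of 0.135 and 0.124 for the two intervals.
With no interference, expected double-crossover frequency = 0.135 × 0.124 = 0.01674.
Expected number = 0.01674 × 800 = 13.39 ≈ 13.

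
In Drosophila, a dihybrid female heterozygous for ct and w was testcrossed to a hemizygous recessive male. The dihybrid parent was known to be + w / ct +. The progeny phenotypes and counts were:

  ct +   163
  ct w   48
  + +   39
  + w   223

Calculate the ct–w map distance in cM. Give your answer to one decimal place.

18.4 cM

The recombinant classes are + + and ct w: 39 + 48 = 87.
Recombination frequency = 87/473 = 0.1839 ≈ 18.4%, i.e. 18.4 cM.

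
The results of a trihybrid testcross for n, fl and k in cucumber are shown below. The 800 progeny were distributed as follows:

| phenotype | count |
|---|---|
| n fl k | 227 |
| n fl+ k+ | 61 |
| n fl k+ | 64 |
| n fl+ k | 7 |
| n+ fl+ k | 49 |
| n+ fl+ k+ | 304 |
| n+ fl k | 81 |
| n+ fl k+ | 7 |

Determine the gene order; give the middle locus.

The two most frequent reciprocal classes, n fl k and n+ fl+ k+, are the parental types, so the F1 was n fl k / n+ fl+ k+.
The two rarest classes, n fl+ k and n+ fl k+, are the double crossovers. Comparing them with the parentals, only the fl allele has switched, so fl is the middle locus and the order is k – fl – n.

fl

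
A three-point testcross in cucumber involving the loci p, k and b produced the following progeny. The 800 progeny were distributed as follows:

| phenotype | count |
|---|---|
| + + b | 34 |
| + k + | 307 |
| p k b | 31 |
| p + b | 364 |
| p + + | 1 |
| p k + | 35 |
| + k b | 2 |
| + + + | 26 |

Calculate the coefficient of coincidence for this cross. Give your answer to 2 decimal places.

0.56

The two most frequent reciprocal classes, + k + and p + b, are the parental types, so the F1 was + k + / p + b.
The two rarest classes, + k b and p + +, are the double crossovers. Comparing them with the parentals, only the b allele has switched, so b is the middle locus and the order is p – b – k.
p–b: (69 + 3)/800 = 0.0900; b–k: (57 + 3)/800 = 0.0750.
Expected DCO frequency = 0.0900 × 0.0750 ≈ 0.00675; observed = 3/800 ≈ 0.00375.
Coefficient of coincidence = 0.00375/0.00675 ≈ 0.56.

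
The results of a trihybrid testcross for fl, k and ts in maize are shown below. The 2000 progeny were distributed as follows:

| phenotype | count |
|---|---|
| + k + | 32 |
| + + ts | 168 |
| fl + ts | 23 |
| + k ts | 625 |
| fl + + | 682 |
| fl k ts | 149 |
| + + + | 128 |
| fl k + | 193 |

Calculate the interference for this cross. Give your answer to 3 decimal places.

0.204

The two most frequent reciprocal classes, + k ts and fl + +, are the parental types, so the F1 was + k ts / fl + +.
The two rarest classes, + k + and fl + ts, are the double crossovers. Comparing them with the parentals, only the ts allele has switched, so ts is the middle locus and the order is fl – ts – k.
fl–ts: (277 + 55)/2000 = 0.1660; ts–k: (361 + 55)/2000 = 0.2080.
Expected DCO frequency = 0.1660 × 0.2080 ≈ 0.03453; observed = 55/2000 ≈ 0.02750.
Coefficient of coincidence = 0.02750/0.03453 ≈ 0.796; interference = 1 − 0.796 = 0.204.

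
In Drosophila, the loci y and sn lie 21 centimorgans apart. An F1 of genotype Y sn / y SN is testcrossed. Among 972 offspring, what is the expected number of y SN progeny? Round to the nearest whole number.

384

A map distance of 21 centimorgans corresponds to a recombination frequency of 0.210.
The F1 is Y sn / y SN, so y SN is a parental gamete class with expected frequency (1 − r)/2 = 0.790/2 = 0.3950.
Expected number = 0.3950 × 972 = 383.94 ≈ 384.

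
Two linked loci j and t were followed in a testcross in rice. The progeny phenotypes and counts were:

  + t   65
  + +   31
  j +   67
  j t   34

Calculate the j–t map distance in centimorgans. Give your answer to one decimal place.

33.0 centimorgans

The two most frequent classes, + t (65) and j + (67), are the parental types, so the F1 was + t / j +.
The recombinant classes are + + and j t: 31 + 34 = 65.
Recombination frequency = 65/197 = 0.3299 ≈ 33.0%, i.e. 33.0 centimorgans.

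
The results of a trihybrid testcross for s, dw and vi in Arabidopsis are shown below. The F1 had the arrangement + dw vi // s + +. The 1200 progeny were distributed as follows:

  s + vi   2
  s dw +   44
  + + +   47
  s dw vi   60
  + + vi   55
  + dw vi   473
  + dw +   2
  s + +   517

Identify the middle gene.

The two rarest classes, + dw + and s + vi, are the double crossovers. Comparing them with the parentals, only the vi allele has switched, so vi is the middle locus and the order is dw – vi – s.

vi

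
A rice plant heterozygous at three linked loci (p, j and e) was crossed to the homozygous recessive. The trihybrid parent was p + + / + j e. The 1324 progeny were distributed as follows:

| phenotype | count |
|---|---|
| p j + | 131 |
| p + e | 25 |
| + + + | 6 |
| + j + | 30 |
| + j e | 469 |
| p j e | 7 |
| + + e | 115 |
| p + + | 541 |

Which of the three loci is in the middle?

p

The two rarest classes, + + + and p j e, are the double crossovers. Comparing them with the parentals, only the p allele has switched, so p is the middle locus and the order is j – p – e.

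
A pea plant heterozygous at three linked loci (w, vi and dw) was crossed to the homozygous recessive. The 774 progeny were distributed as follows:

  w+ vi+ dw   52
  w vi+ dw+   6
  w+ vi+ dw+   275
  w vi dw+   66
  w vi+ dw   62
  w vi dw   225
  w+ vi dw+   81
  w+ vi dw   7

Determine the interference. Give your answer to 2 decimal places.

0.51

The two most frequent reciprocal classes, w+ vi+ dw+ and w vi dw, are the parental types, so the F1 was w+ vi+ dw+ / w vi dw.
The two rarest classes, w vi+ dw+ and w+ vi dw, are the double crossovers. Comparing them with the parentals, only the w allele has switched, so w is the middle locus and the order is vi – w – dw.
vi–w: (143 + 13)/774 = 0.2016; w–dw: (118 + 13)/774 = 0.1693.
Expected DCO frequency = 0.2016 × 0.1693 ≈ 0.03413; observed = 13/774 ≈ 0.01680.
Coefficient of coincidence = 0.01680/0.03413 ≈ 0.49; interference = 1 − 0.49 = 0.51.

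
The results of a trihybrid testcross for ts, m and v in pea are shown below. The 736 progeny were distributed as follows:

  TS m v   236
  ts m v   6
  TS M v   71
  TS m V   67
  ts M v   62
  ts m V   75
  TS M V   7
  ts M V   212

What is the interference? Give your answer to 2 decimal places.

The two most frequent reciprocal classes, ts M V and TS m v, are the parental types, so the F1 was ts M V / TS m v.
The two rarest classes, TS M V and ts m v, are the double crossovers. Comparing them with the parentals, only the ts allele has switched, so ts is the middle locus and the order is v – ts – m.
v–ts: (129 + 13)/736 = 0.1929; ts–m: (146 + 13)/736 = 0.2160.
Expected DCO frequency = 0.1929 × 0.2160 ≈ 0.04167; observed = 13/736 ≈ 0.01766.
Coefficient of coincidence = 0.01766/0.04167 ≈ 0.42; interference = 1 − 0.42 = 0.58.

0.58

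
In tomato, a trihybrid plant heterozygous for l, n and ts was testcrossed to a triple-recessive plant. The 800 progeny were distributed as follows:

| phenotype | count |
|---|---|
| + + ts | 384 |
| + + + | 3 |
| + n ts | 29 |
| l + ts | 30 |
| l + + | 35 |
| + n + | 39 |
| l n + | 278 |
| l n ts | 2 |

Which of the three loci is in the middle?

The two most frequent reciprocal classes, l n + and + + ts, are the parental types, so the F1 was l n + / + + ts.
The two rarest classes, l n ts and + + +, are the double crossovers. Comparing them with the parentals, only the ts allele has switched, so ts is the middle locus and the order is l – ts – n.

ts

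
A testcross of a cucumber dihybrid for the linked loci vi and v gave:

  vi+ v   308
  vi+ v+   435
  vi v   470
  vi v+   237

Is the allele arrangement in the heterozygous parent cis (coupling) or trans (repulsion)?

cis

The two most frequent classes are vi+ v+ (435) and vi v (470); these are the parental (non-recombinant) types.
So the F1 carried vi+ v+ on one chromosome and vi v on the other — the recessive alleles are on the same chromosome (cis / coupling).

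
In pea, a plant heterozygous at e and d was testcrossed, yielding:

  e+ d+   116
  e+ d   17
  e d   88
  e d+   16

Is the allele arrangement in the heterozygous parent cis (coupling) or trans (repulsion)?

cis

The two most frequent classes are e+ d+ (116) and e d (88); these are the parental (non-recombinant) types.
So the F1 carried e+ d+ on one chromosome and e d on the other — the recessive alleles are on the same chromosome (cis / coupling).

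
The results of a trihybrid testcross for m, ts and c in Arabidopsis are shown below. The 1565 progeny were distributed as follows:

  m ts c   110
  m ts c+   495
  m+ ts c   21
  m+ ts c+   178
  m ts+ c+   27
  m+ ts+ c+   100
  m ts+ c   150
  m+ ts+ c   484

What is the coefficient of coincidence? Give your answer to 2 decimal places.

0.77

The two most frequent reciprocal classes, m+ ts+ c and m ts c+, are the parental types, so the F1 was m+ ts+ c / m ts c+.
The two rarest classes, m+ ts c and m ts+ c+, are the double crossovers. Comparing them with the parentals, only the ts allele has switched, so ts is the middle locus and the order is c – ts – m.
c–ts: (210 + 48)/1565 = 0.1649; ts–m: (328 + 48)/1565 = 0.2403.
Expected DCO frequency = 0.1649 × 0.2403 ≈ 0.03963; observed = 48/1565 ≈ 0.03067.
Coefficient of coincidence = 0.03067/0.03963 ≈ 0.77.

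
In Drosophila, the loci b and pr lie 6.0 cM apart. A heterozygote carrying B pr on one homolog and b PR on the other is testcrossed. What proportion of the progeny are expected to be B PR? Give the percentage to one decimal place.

3.0%

A map distance of 6.0 cM corresponds to a recombination frequency of 0.060.
The F1 is B pr / b PR, so B PR is a recombinant gamete class with expected frequency r/2 = 0.060/2 = 0.0300.
That is 0.0300 = 3.0% of the progeny.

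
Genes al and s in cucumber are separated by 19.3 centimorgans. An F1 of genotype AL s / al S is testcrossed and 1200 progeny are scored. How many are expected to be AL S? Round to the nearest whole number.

A map distance of 19.3 centimorgans corresponds to a recombination frequency of 0.193.
The F1 is AL s / al S, so AL S is a recombinant gamete class with expected frequency r/2 = 0.193/2 = 0.0965.
Expected number = 0.0965 × 1200 = 115.80 ≈ 116.

116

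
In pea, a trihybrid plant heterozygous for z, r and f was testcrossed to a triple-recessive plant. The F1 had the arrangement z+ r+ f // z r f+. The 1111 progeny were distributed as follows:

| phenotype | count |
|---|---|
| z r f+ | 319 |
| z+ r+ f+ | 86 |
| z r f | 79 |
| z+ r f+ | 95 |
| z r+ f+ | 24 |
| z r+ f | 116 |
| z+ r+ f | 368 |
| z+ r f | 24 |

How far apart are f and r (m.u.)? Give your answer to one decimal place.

19.2 m.u.

The two rarest classes, z+ r f and z r+ f+, are the double crossovers. Comparing them with the parentals, only the r allele has switched, so r is the middle locus and the order is f – r – z.
Crossovers in the f–r interval produce the single-crossover classes z+ r+ f+ and z r f (86 + 79 = 165) plus the double crossovers (48).
RF(f–r) = (165 + 48) / 1111 = 213/1111 = 0.1917 → 19.2 m.u.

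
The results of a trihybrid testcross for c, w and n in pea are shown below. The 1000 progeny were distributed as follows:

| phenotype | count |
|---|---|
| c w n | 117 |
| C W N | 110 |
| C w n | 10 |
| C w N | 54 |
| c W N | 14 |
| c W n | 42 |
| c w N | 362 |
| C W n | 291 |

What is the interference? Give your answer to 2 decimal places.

0.20

The two most frequent reciprocal classes, c w N and C W n, are the parental types, so the F1 was c w N / C W n.
The two rarest classes, c W N and C w n, are the double crossovers. Comparing them with the parentals, only the w allele has switched, so w is the middle locus and the order is c – w – n.
c–w: (96 + 24)/1000 = 0.1200; w–n: (227 + 24)/1000 = 0.2510.
Expected DCO frequency = 0.1200 × 0.2510 ≈ 0.03012; observed = 24/1000 ≈ 0.02400.
Coefficient of coincidence = 0.02400/0.03012 ≈ 0.80; interference = 1 − 0.80 = 0.20.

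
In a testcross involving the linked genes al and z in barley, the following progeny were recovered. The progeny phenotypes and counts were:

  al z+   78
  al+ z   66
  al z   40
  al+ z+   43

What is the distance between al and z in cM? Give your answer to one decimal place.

The two most frequent classes, al+ z (66) and al z+ (78), are the parental types, so the F1 was al+ z / al z+.
The recombinant classes are al+ z+ and al z: 43 + 40 = 83.
Recombination frequency = 83/227 = 0.3656 ≈ 36.6%, i.e. 36.6 cM.

36.6 cM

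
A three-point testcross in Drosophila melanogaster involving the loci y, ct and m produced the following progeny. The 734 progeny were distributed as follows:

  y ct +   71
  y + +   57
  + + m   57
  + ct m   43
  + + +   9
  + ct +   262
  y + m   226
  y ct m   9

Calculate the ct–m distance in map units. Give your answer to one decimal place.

16.1 map units

The two most frequent reciprocal classes, + ct + and y + m, are the parental types, so the F1 was + ct + / y + m.
The two rarest classes, + + + and y ct m, are the double crossovers. Comparing them with the parentals, only the ct allele has switched, so ct is the middle locus and the order is m – ct – y.
Crossovers in the m–ct interval produce the single-crossover classes + ct m and y + + (43 + 57 = 100) plus the double crossovers (18).
RF(m–ct) = (100 + 18) / 734 = 118/734 = 0.1608 → 16.1 map units.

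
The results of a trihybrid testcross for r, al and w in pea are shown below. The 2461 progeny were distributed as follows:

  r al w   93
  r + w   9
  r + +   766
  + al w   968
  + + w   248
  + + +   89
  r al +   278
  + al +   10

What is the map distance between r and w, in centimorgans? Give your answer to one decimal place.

The two most frequent reciprocal classes, r + + and + al w, are the parental types, so the F1 was r + + / + al w.
The two rarest classes, r + w and + al +, are the double crossovers. Comparing them with the parentals, only the w allele has switched, so w is the middle locus and the order is r – w – al.
Crossovers in the r–w interval produce the single-crossover classes + + + and r al w (89 + 93 = 182) plus the double crossovers (19).
RF(r–w) = (182 + 19) / 2461 = 201/2461 = 0.0817 → 8.2 centimorgans.

8.2 centimorgans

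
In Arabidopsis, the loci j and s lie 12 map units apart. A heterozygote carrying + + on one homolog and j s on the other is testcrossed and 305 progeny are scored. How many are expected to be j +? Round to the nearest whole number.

A map distance of 12 map units corresponds to a recombination frequency of 0.120.
The F1 is + + / j s, so j + is a recombinant gamete class with expected frequency r/2 = 0.120/2 = 0.0600.
Expected number = 0.0600 × 305 = 18.30 ≈ 18.

18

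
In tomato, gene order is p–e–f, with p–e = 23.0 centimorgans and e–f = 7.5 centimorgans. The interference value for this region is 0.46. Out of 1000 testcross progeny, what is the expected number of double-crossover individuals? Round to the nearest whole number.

Map distances give recombination frequencies of 0.230 and 0.075 for the two intervals.
With interference 0.46 (so coincidence = 0.54), expected double-crossover frequency = 0.230 × 0.075 × 0.54 = 0.00932.
Expected number = 0.00932 × 1000 = 9.32 ≈ 9.

9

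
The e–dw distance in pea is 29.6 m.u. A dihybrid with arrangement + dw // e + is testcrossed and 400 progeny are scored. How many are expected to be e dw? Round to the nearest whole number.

A map distance of 29.6 m.u. corresponds to a recombination frequency of 0.296.
The F1 is + dw / e +, so e dw is a recombinant gamete class with expected frequency r/2 = 0.296/2 = 0.1480.
Expected number = 0.1480 × 400 = 59.20 ≈ 59.

59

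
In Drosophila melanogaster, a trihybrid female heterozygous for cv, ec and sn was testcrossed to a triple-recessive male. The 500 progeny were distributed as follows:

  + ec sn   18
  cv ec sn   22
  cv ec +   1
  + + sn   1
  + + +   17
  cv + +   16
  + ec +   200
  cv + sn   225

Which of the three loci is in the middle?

The two most frequent reciprocal classes, + ec + and cv + sn, are the parental types, so the F1 was + ec + / cv + sn.
The two rarest classes, cv ec + and + + sn, are the double crossovers. Comparing them with the parentals, only the cv allele has switched, so cv is the middle locus and the order is sn – cv – ec.

cv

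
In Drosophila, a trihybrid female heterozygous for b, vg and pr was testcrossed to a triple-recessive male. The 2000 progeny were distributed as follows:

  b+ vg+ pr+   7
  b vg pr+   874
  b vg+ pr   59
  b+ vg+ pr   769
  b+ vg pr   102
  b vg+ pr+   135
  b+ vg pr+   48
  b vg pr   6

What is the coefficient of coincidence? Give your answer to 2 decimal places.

The two most frequent reciprocal classes, b+ vg+ pr and b vg pr+, are the parental types, so the F1 was b+ vg+ pr / b vg pr+.
The two rarest classes, b+ vg+ pr+ and b vg pr, are the double crossovers. Comparing them with the parentals, only the pr allele has switched, so pr is the middle locus and the order is vg – pr – b.
vg–pr: (237 + 13)/2000 = 0.1250; pr–b: (107 + 13)/2000 = 0.0600.
Expected DCO frequency = 0.1250 × 0.0600 ≈ 0.00750; observed = 13/2000 ≈ 0.00650.
Coefficient of coincidence = 0.00650/0.00750 ≈ 0.87.

0.87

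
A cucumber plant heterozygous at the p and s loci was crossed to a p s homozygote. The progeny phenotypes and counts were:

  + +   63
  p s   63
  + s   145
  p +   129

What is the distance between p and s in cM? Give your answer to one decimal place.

The two most frequent classes, + s (145) and p + (129), are the parental types, so the F1 was + s / p +.
The recombinant classes are + + and p s: 63 + 63 = 126.
Recombination frequency = 126/400 = 0.3150 ≈ 31.5%, i.e. 31.5 cM.

31.5 cM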